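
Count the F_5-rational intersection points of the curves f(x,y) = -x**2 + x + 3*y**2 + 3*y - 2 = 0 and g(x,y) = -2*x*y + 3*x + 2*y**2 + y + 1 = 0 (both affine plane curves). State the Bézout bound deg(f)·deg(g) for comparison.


Common zeros: ∅; count = 0; Bézout bound = 4.

deg(f) = 2, deg(g) = 2, so Bézout bound = 4.
Scan x ∈ F_5. For each x, list the y ∈ F_5 with f(x, y) ≡ 0 and those with g(x, y) ≡ 0 (mod 5); the common zeros in that column are the intersection.
  x = 0: f ≡ 0 at y ∈ ∅; g ≡ 0 at y ∈ ∅; common: ∅.
  x = 1: f ≡ 0 at y ∈ ∅; g ≡ 0 at y ∈ {1, 2}; common: ∅.
  x = 2: f ≡ 0 at y ∈ ∅; g ≡ 0 at y ∈ ∅; common: ∅.
  x = 3: f ≡ 0 at y ∈ {2}; g ≡ 0 at y ∈ {0}; common: ∅.
  x = 4: f ≡ 0 at y ∈ ∅; g ≡ 0 at y ∈ {3}; common: ∅.
Collecting: common zeros = ∅, so the count is 0.
Comparison with the Bézout bound: 0 ≤ 4 = deg(f)·deg(g), as expected for curves with no common component (the affine F_5-count falls short of the bound because intersections may lie at infinity, over extension fields, or carry multiplicity).


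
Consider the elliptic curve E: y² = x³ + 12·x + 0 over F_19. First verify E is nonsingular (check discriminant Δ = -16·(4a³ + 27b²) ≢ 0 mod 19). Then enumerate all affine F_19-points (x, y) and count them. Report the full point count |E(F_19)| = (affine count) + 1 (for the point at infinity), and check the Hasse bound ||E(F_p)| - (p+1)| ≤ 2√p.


Affine points = {(0, 0), (3, 5), (3, 14), (4, 6), (4, 13), (7, 3), (7, 16), (8, 0), (9, 1), (9, 18), (11, 0), (13, 4), (13, 15), (14, 9), (14, 10), (17, 5), (17, 14), (18, 5), (18, 14)}; affine count = 19; |E(F_19)| = 20.

Discriminant check: Δ ∝ 4a³ + 27b² = 4·12³ + 27·0² = 4·1728 + 27·0 ≡ 15 (mod 19). Nonzero ⇒ E is nonsingular.
For each x ∈ F_19, compute rhs = x³ + 12·x + 0 mod 19, then count y ∈ F_19 with y² ≡ rhs.
  x = 0: rhs = 0, matching y values: 0 (1 points).
  x = 1: rhs = 13, matching y values: none (0 points).
  x = 2: rhs = 13, matching y values: none (0 points).
  x = 3: rhs = 6, matching y values: 5, 14 (2 points).
  x = 4: rhs = 17, matching y values: 6, 13 (2 points).
  x = 5: rhs = 14, matching y values: none (0 points).
  x = 6: rhs = 3, matching y values: none (0 points).
  x = 7: rhs = 9, matching y values: 3, 16 (2 points).
  x = 8: rhs = 0, matching y values: 0 (1 points).
  x = 9: rhs = 1, matching y values: 1, 18 (2 points).
  x = 10: rhs = 18, matching y values: none (0 points).
  x = 11: rhs = 0, matching y values: 0 (1 points).
  x = 12: rhs = 10, matching y values: none (0 points).
  x = 13: rhs = 16, matching y values: 4, 15 (2 points).
  x = 14: rhs = 5, matching y values: 9, 10 (2 points).
  x = 15: rhs = 2, matching y values: none (0 points).
  x = 16: rhs = 13, matching y values: none (0 points).
  x = 17: rhs = 6, matching y values: 5, 14 (2 points).
  x = 18: rhs = 6, matching y values: 5, 14 (2 points).
Total affine count: 19.
Full point count |E(F_19)| = 19 + 1 = 20.
Hasse bound: |20 − (19+1)| = |0| = 0 ≤ 2√19 ≈ 8.7178 ✓.


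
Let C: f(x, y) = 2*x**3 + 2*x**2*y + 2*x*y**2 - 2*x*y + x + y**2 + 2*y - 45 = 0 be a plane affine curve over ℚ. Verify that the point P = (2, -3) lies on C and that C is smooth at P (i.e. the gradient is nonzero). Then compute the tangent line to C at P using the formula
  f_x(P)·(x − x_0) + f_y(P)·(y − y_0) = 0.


Tangent line at P: 25*x - 24*y - 122 = 0.

Step 1: f(2, -3) = 0, so P lies on C.
Step 2: partial derivatives
  f_x(x, y) = 6*x**2 + 4*x*y + 2*y**2 - 2*y + 1, f_y(x, y) = 2*x**2 + 4*x*y - 2*x + 2*y + 2.
  f_x(P) = 25, f_y(P) = -24 (gradient nonzero, so P is smooth).
Step 3: tangent line at P: 25·(x − 2) + -24·(y − -3) = 0.
Expanding: 25*x - 24*y - 122 = 0.


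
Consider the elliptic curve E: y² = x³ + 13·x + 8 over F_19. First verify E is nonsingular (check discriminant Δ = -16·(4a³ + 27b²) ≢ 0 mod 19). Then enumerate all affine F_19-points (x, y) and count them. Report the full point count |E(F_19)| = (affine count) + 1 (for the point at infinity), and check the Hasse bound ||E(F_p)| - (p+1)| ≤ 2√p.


Affine points = {(2, 2), (2, 17), (3, 6), (3, 13), (6, 6), (6, 13), (7, 9), (7, 10), (8, 4), (8, 15), (10, 6), (10, 13), (11, 0), (12, 7), (12, 12), (15, 5), (15, 14)}; affine count = 17; |E(F_19)| = 18.

Discriminant check: Δ ∝ 4a³ + 27b² = 4·13³ + 27·8² = 4·2197 + 27·64 ≡ 9 (mod 19). Nonzero ⇒ E is nonsingular.
For each x ∈ F_19, compute rhs = x³ + 13·x + 8 mod 19, then count y ∈ F_19 with y² ≡ rhs.
  x = 0: rhs = 8, matching y values: none (0 points).
  x = 1: rhs = 3, matching y values: none (0 points).
  x = 2: rhs = 4, matching y values: 2, 17 (2 points).
  x = 3: rhs = 17, matching y values: 6, 13 (2 points).
  x = 4: rhs = 10, matching y values: none (0 points).
  x = 5: rhs = 8, matching y values: none (0 points).
  x = 6: rhs = 17, matching y values: 6, 13 (2 points).
  x = 7: rhs = 5, matching y values: 9, 10 (2 points).
  x = 8: rhs = 16, matching y values: 4, 15 (2 points).
  x = 9: rhs = 18, matching y values: none (0 points).
  x = 10: rhs = 17, matching y values: 6, 13 (2 points).
  x = 11: rhs = 0, matching y values: 0 (1 points).
  x = 12: rhs = 11, matching y values: 7, 12 (2 points).
  x = 13: rhs = 18, matching y values: none (0 points).
  x = 14: rhs = 8, matching y values: none (0 points).
  x = 15: rhs = 6, matching y values: 5, 14 (2 points).
  x = 16: rhs = 18, matching y values: none (0 points).
  x = 17: rhs = 12, matching y values: none (0 points).
  x = 18: rhs = 13, matching y values: none (0 points).
Total affine count: 17.
Full point count |E(F_19)| = 17 + 1 = 18.
Hasse bound: |18 − (19+1)| = |-2| = 2 ≤ 2√19 ≈ 8.7178 ✓.


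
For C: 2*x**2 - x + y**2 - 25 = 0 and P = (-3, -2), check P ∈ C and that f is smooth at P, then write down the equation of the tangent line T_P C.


Tangent line at P: -13*x - 4*y - 47 = 0.

Step 1: f(-3, -2) = 0, so P lies on C.
Step 2: partial derivatives
  f_x(x, y) = 4*x - 1, f_y(x, y) = 2*y.
  f_x(P) = -13, f_y(P) = -4 (gradient nonzero, so P is smooth).
Step 3: tangent line at P: -13·(x − -3) + -4·(y − -2) = 0.
Expanding: -13*x - 4*y - 47 = 0.


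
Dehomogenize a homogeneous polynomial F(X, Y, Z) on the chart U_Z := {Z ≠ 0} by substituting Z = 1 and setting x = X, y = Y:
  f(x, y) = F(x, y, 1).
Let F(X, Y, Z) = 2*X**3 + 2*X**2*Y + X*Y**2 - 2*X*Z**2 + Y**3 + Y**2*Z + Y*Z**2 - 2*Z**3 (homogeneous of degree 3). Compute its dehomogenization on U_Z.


f(x, y) = 2*x**3 + 2*x**2*y + x*y**2 - 2*x + y**3 + y**2 + y - 2

On U_Z we set Z = 1. Each monomial c·X^i·Y^j·Z^k in F becomes c·x^i·y^j·1^k = c·x^i·y^j.
Substituting Z = 1: F(X, Y, 1) = 2*x**3 + 2*x**2*y + x*y**2 - 2*x + y**3 + y**2 + y - 2.
Note: deg(f) ≤ deg(F) = 3; strict inequality happens when F is divisible by Z (lost terms).


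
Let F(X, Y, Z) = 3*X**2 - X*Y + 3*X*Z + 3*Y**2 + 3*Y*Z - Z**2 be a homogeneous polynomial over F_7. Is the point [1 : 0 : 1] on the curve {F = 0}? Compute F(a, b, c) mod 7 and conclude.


F(1,0,1) ≡ 5 (mod 7); P is NOT on the curve.

Evaluate F(1, 0, 1) term-by-term (mod 7).
  3*X**2 ↦ 3·1·1·1 = 3
  -X*Y ↦ -1·1·0·1 = 0
  3*X*Z ↦ 3·1·1·1 = 3
  3*Y**2 ↦ 3·1·0·1 = 0
  3*Y*Z ↦ 3·1·0·1 = 0
  -Z**2 ↦ -1·1·1·1 = -1
Sum: F(1, 0, 1) = (3) + (0) + (3) + (0) + (0) + (-1) = 5.
Reducing mod 7: 5 ≡ 5 (mod 7).
Since F(a, b, c) ≡ 5 ≠ 0 (mod 7), P does NOT lie on the curve.


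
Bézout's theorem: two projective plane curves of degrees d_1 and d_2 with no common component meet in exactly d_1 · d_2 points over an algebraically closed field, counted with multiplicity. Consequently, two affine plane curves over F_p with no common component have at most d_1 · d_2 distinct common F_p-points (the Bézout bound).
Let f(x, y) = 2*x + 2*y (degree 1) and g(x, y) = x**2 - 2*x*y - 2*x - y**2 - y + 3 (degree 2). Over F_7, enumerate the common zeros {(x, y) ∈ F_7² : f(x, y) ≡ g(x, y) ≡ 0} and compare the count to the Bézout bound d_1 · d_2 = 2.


Common zeros: ∅; count = 0; Bézout bound = 2.

deg(f) = 1, deg(g) = 2, so Bézout bound = 2.
Scan x ∈ F_7. For each x, list the y ∈ F_7 with f(x, y) ≡ 0 and those with g(x, y) ≡ 0 (mod 7); the common zeros in that column are the intersection.
  x = 0: f ≡ 0 at y ∈ {0}; g ≡ 0 at y ∈ ∅; common: ∅.
  x = 1: f ≡ 0 at y ∈ {6}; g ≡ 0 at y ∈ ∅; common: ∅.
  x = 2: f ≡ 0 at y ∈ {5}; g ≡ 0 at y ∈ {3, 6}; common: ∅.
  x = 3: f ≡ 0 at y ∈ {4}; g ≡ 0 at y ∈ ∅; common: ∅.
  x = 4: f ≡ 0 at y ∈ {3}; g ≡ 0 at y ∈ ∅; common: ∅.
  x = 5: f ≡ 0 at y ∈ {2}; g ≡ 0 at y ∈ {4, 6}; common: ∅.
  x = 6: f ≡ 0 at y ∈ {1}; g ≡ 0 at y ∈ {3, 5}; common: ∅.
Collecting: common zeros = ∅, so the count is 0.
Comparison with the Bézout bound: 0 ≤ 2 = deg(f)·deg(g), as expected for curves with no common component (the affine F_7-count falls short of the bound because intersections may lie at infinity, over extension fields, or carry multiplicity).


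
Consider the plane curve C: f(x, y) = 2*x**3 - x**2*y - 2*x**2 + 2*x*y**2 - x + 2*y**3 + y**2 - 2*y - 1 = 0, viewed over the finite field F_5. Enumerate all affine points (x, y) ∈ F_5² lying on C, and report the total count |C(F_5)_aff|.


Affine F_5-points: {(0, 1), (0, 2), (0, 4), (1, 1), (1, 2), (1, 3), (2, 0), (3, 1)}; count = 8.

For each of the 25 pairs (x, y) ∈ F_5², evaluate f(x, y) mod 5. Record the zeros.
  x = 0: [0↦4, 1↦0, 2↦0, 3↦1, 4↦0]  zeros at y ∈ {1, 2, 4}
  x = 1: [0↦3, 1↦0, 2↦0, 3↦0, 4↦2]  zeros at y ∈ {1, 2, 3}
  x = 2: [0↦0, 1↦1, 2↦4, 3↦1, 4↦4]  zeros at y ∈ {0}
  x = 3: [0↦2, 1↦0, 2↦4, 3↦1, 4↦3]  zeros at y ∈ {1}
  x = 4: [0↦1, 1↦4, 2↦2, 3↦2, 4↦1]  zeros at y ∈ ∅
Collecting zeros: affine points = {(0, 1), (0, 2), (0, 4), (1, 1), (1, 2), (1, 3), (2, 0), (3, 1)}.
Total count |C(F_5)_aff| = 8.


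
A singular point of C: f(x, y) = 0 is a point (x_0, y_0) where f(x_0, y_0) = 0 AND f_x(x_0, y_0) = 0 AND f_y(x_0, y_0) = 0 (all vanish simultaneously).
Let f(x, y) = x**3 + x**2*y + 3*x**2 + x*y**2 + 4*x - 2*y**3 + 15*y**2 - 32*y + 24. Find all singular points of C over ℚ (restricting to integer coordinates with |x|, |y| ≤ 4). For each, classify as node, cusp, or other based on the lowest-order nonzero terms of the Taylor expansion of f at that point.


Singular points: {(-2, 2)}; classification: node.

Compute partial derivatives:
  f_x = 3*x**2 + 2*x*y + 6*x + y**2 + 4.
  f_y = x**2 + 2*x*y - 6*y**2 + 30*y - 32.
Scan x_0 ∈ {−4, ..., 4}. For each x_0, f_y(x_0, y) is a polynomial in y; find its integer roots y ∈ {−4, ..., 4}, then test f_x and f at those candidates.
  x = -4: f_y(-4, y) = -6*y**2 + 22*y - 16; vanishes at y ∈ {1}. (-4, 1): f_x = 21 ≠ 0.
  x = -3: f_y(-3, y) = -6*y**2 + 24*y - 23; no integer root y with |y| ≤ 4.
  x = -2: f_y(-2, y) = -6*y**2 + 26*y - 28; vanishes at y ∈ {2}. (-2, 2): f_x = 0, f = 0 — SINGULAR.
  x = -1: f_y(-1, y) = -6*y**2 + 28*y - 31; no integer root y with |y| ≤ 4.
  x = 0: f_y(0, y) = -6*y**2 + 30*y - 32; no integer root y with |y| ≤ 4.
  x = 1: f_y(1, y) = -6*y**2 + 32*y - 31; no integer root y with |y| ≤ 4.
  x = 2: f_y(2, y) = -6*y**2 + 34*y - 28; vanishes at y ∈ {1}. (2, 1): f_x = 33 ≠ 0.
  x = 3: f_y(3, y) = -6*y**2 + 36*y - 23; no integer root y with |y| ≤ 4.
  x = 4: f_y(4, y) = -6*y**2 + 38*y - 16; no integer root y with |y| ≤ 4.
Only singular point on the grid: (-2, 2).
Classify: substitute x = -2 + u, y = 2 + v and expand: f = u**3 + u**2*v - u**2 + u*v**2 - 2*v**3 + v**2.
No constant or linear terms (consistent with a singular point). Quadratic part: -u**2 + v**2. Cubic part: u**3 + u**2*v + u*v**2 - 2*v**3.
The quadratic part v**2 - u**2 = (v − u)(v + u) splits into two distinct linear factors, so there are two distinct tangent lines y − 2 = ±(x − -2) — this is a node (ordinary double point).
Classification: node.


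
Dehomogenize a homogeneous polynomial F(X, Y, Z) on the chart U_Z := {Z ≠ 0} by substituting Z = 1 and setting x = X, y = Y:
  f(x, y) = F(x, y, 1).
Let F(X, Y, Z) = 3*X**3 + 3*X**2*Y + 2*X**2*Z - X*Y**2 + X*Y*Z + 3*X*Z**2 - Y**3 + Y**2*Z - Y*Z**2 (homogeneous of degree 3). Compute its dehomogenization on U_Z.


f(x, y) = 3*x**3 + 3*x**2*y + 2*x**2 - x*y**2 + x*y + 3*x - y**3 + y**2 - y

On U_Z we set Z = 1. Each monomial c·X^i·Y^j·Z^k in F becomes c·x^i·y^j·1^k = c·x^i·y^j.
Substituting Z = 1: F(X, Y, 1) = 3*x**3 + 3*x**2*y + 2*x**2 - x*y**2 + x*y + 3*x - y**3 + y**2 - y.
Note: deg(f) ≤ deg(F) = 3; strict inequality happens when F is divisible by Z (lost terms).


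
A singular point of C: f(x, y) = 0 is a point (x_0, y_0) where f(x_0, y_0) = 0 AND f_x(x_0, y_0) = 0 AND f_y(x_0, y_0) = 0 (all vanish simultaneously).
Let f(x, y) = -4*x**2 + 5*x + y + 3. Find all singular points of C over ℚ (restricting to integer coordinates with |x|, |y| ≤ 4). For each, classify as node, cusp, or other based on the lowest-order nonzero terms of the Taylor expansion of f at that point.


No singular points in the scanned grid; C is smooth there.

Compute partial derivatives:
  f_x = 5 - 8*x.
  f_y = 1.
f_y = 1 is a nonzero constant, so f_y never vanishes: no point (x, y) can satisfy f = f_x = f_y = 0. In particular no (x, y) ∈ {−4, ..., 4}² is singular; the curve is smooth.


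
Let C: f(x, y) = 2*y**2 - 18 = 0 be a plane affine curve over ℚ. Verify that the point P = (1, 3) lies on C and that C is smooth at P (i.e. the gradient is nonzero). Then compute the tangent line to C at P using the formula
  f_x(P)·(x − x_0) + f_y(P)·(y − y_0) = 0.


Tangent line at P: 12*y - 36 = 0.

Step 1: f(1, 3) = 0, so P lies on C.
Step 2: partial derivatives
  f_x(x, y) = 0, f_y(x, y) = 4*y.
  f_x(P) = 0, f_y(P) = 12 (gradient nonzero, so P is smooth).
Step 3: tangent line at P: 0·(x − 1) + 12·(y − 3) = 0.
Expanding: 12*y - 36 = 0.


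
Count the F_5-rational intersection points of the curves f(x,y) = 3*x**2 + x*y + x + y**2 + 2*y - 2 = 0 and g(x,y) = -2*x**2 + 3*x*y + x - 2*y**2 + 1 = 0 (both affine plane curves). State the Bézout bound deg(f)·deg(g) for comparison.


Common zeros: {(1, 4)}; count = 1; Bézout bound = 4.

deg(f) = 2, deg(g) = 2, so Bézout bound = 4.
Scan x ∈ F_5. For each x, list the y ∈ F_5 with f(x, y) ≡ 0 and those with g(x, y) ≡ 0 (mod 5); the common zeros in that column are the intersection.
  x = 0: f ≡ 0 at y ∈ ∅; g ≡ 0 at y ∈ ∅; common: ∅.
  x = 1: f ≡ 0 at y ∈ {3, 4}; g ≡ 0 at y ∈ {0, 4}; common: {4}.
  x = 2: f ≡ 0 at y ∈ ∅; g ≡ 0 at y ∈ {0, 3}; common: ∅.
  x = 3: f ≡ 0 at y ∈ ∅; g ≡ 0 at y ∈ {3, 4}; common: ∅.
  x = 4: f ≡ 0 at y ∈ {0, 4}; g ≡ 0 at y ∈ ∅; common: ∅.
Collecting: common zeros = {(1, 4)}, so the count is 1.
Comparison with the Bézout bound: 1 ≤ 4 = deg(f)·deg(g), as expected for curves with no common component (the affine F_5-count falls short of the bound because intersections may lie at infinity, over extension fields, or carry multiplicity).


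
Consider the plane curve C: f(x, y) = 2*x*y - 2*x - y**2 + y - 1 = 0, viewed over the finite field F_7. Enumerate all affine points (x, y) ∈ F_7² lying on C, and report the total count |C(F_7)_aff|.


Affine F_7-points: {(0, 3), (0, 5), (1, 4), (1, 6), (3, 0), (5, 2)}; count = 6.

For each of the 49 pairs (x, y) ∈ F_7², evaluate f(x, y) mod 7. Record the zeros.
  x = 0: [0↦6, 1↦6, 2↦4, 3↦0, 4↦1, 5↦0, 6↦4]  zeros at y ∈ {3, 5}
  x = 1: [0↦4, 1↦6, 2↦6, 3↦4, 4↦0, 5↦1, 6↦0]  zeros at y ∈ {4, 6}
  x = 2: [0↦2, 1↦6, 2↦1, 3↦1, 4↦6, 5↦2, 6↦3]  zeros at y ∈ ∅
  x = 3: [0↦0, 1↦6, 2↦3, 3↦5, 4↦5, 5↦3, 6↦6]  zeros at y ∈ {0}
  x = 4: [0↦5, 1↦6, 2↦5, 3↦2, 4↦4, 5↦4, 6↦2]  zeros at y ∈ ∅
  x = 5: [0↦3, 1↦6, 2↦0, 3↦6, 4↦3, 5↦5, 6↦5]  zeros at y ∈ {2}
  x = 6: [0↦1, 1↦6, 2↦2, 3↦3, 4↦2, 5↦6, 6↦1]  zeros at y ∈ ∅
Collecting zeros: affine points = {(0, 3), (0, 5), (1, 4), (1, 6), (3, 0), (5, 2)}.
Total count |C(F_7)_aff| = 6.


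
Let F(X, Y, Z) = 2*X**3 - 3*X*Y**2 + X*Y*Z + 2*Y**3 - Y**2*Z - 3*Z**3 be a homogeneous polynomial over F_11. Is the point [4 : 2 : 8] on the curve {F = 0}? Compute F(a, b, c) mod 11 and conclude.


F(4,2,8) ≡ 0 (mod 11); P is on the curve.

Evaluate F(4, 2, 8) term-by-term (mod 11).
  2*X**3 ↦ 2·64·1·1 = 128
  -3*X*Y**2 ↦ -3·4·4·1 = -48
  X*Y*Z ↦ 1·4·2·8 = 64
  2*Y**3 ↦ 2·1·8·1 = 16
  -Y**2*Z ↦ -1·1·4·8 = -32
  -3*Z**3 ↦ -3·1·1·512 = -1536
Sum: F(4, 2, 8) = (128) + (-48) + (64) + (16) + (-32) + (-1536) = -1408.
Reducing mod 11: -1408 ≡ 0 (mod 11).
Since F(a, b, c) ≡ 0 (mod 11), P lies on the curve.


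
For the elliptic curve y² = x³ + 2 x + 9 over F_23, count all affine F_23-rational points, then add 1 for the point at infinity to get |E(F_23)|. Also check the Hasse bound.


Affine points = {(0, 3), (0, 20), (1, 9), (1, 14), (4, 9), (4, 14), (5, 11), (5, 12), (8, 10), (8, 13), (12, 6), (12, 17), (13, 1), (13, 22), (18, 9), (18, 14), (19, 11), (19, 12), (22, 11), (22, 12)}; affine count = 20; |E(F_23)| = 21.

Discriminant check: Δ ∝ 4a³ + 27b² = 4·2³ + 27·9² = 4·8 + 27·81 ≡ 11 (mod 23). Nonzero ⇒ E is nonsingular.
For each x ∈ F_23, compute rhs = x³ + 2·x + 9 mod 23, then count y ∈ F_23 with y² ≡ rhs.
  x = 0: rhs = 9, matching y values: 3, 20 (2 points).
  x = 1: rhs = 12, matching y values: 9, 14 (2 points).
  x = 2: rhs = 21, matching y values: none (0 points).
  x = 3: rhs = 19, matching y values: none (0 points).
  x = 4: rhs = 12, matching y values: 9, 14 (2 points).
  x = 5: rhs = 6, matching y values: 11, 12 (2 points).
  x = 6: rhs = 7, matching y values: none (0 points).
  x = 7: rhs = 21, matching y values: none (0 points).
  x = 8: rhs = 8, matching y values: 10, 13 (2 points).
  x = 9: rhs = 20, matching y values: none (0 points).
  x = 10: rhs = 17, matching y values: none (0 points).
  x = 11: rhs = 5, matching y values: none (0 points).
  x = 12: rhs = 13, matching y values: 6, 17 (2 points).
  x = 13: rhs = 1, matching y values: 1, 22 (2 points).
  x = 14: rhs = 21, matching y values: none (0 points).
  x = 15: rhs = 10, matching y values: none (0 points).
  x = 16: rhs = 20, matching y values: none (0 points).
  x = 17: rhs = 11, matching y values: none (0 points).
  x = 18: rhs = 12, matching y values: 9, 14 (2 points).
  x = 19: rhs = 6, matching y values: 11, 12 (2 points).
  x = 20: rhs = 22, matching y values: none (0 points).
  x = 21: rhs = 20, matching y values: none (0 points).
  x = 22: rhs = 6, matching y values: 11, 12 (2 points).
Total affine count: 20.
Full point count |E(F_23)| = 20 + 1 = 21.
Hasse bound: |21 − (23+1)| = |-3| = 3 ≤ 2√23 ≈ 9.5917 ✓.


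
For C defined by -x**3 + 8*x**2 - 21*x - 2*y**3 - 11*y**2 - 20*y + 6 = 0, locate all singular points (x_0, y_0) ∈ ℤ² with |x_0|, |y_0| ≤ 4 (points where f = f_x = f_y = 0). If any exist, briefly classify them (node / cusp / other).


Singular points: {(3, -2)}; classification: node.

Compute partial derivatives:
  f_x = -3*x**2 + 16*x - 21.
  f_y = -6*y**2 - 22*y - 20.
Scan x_0 ∈ {−4, ..., 4}. For each x_0, f_y(x_0, y) is a polynomial in y; find its integer roots y ∈ {−4, ..., 4}, then test f_x and f at those candidates.
  x = -4: f_y(-4, y) = -6*y**2 - 22*y - 20; vanishes at y ∈ {-2}. (-4, -2): f_x = -133 ≠ 0.
  x = -3: f_y(-3, y) = -6*y**2 - 22*y - 20; vanishes at y ∈ {-2}. (-3, -2): f_x = -96 ≠ 0.
  x = -2: f_y(-2, y) = -6*y**2 - 22*y - 20; vanishes at y ∈ {-2}. (-2, -2): f_x = -65 ≠ 0.
  x = -1: f_y(-1, y) = -6*y**2 - 22*y - 20; vanishes at y ∈ {-2}. (-1, -2): f_x = -40 ≠ 0.
  x = 0: f_y(0, y) = -6*y**2 - 22*y - 20; vanishes at y ∈ {-2}. (0, -2): f_x = -21 ≠ 0.
  x = 1: f_y(1, y) = -6*y**2 - 22*y - 20; vanishes at y ∈ {-2}. (1, -2): f_x = -8 ≠ 0.
  x = 2: f_y(2, y) = -6*y**2 - 22*y - 20; vanishes at y ∈ {-2}. (2, -2): f_x = -1 ≠ 0.
  x = 3: f_y(3, y) = -6*y**2 - 22*y - 20; vanishes at y ∈ {-2}. (3, -2): f_x = 0, f = 0 — SINGULAR.
  x = 4: f_y(4, y) = -6*y**2 - 22*y - 20; vanishes at y ∈ {-2}. (4, -2): f_x = -5 ≠ 0.
Only singular point on the grid: (3, -2).
Classify: substitute x = 3 + u, y = -2 + v and expand: f = -u**3 - u**2 - 2*v**3 + v**2.
No constant or linear terms (consistent with a singular point). Quadratic part: -u**2 + v**2. Cubic part: -u**3 - 2*v**3.
The quadratic part v**2 - u**2 = (v − u)(v + u) splits into two distinct linear factors, so there are two distinct tangent lines y − -2 = ±(x − 3) — this is a node (ordinary double point).
Classification: node.


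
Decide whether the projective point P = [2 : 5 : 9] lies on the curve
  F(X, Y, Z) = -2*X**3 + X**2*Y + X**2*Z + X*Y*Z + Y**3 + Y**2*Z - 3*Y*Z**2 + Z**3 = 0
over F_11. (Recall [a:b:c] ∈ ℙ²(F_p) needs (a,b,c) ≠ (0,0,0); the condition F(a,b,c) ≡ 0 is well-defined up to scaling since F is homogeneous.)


F(2,5,9) ≡ 5 (mod 11); P is NOT on the curve.

Evaluate F(2, 5, 9) term-by-term (mod 11).
  -2*X**3 ↦ -2·8·1·1 = -16
  X**2*Y ↦ 1·4·5·1 = 20
  X**2*Z ↦ 1·4·1·9 = 36
  X*Y*Z ↦ 1·2·5·9 = 90
  Y**3 ↦ 1·1·125·1 = 125
  Y**2*Z ↦ 1·1·25·9 = 225
  -3*Y*Z**2 ↦ -3·1·5·81 = -1215
  Z**3 ↦ 1·1·1·729 = 729
Sum: F(2, 5, 9) = (-16) + (20) + (36) + (90) + (125) + (225) + (-1215) + (729) = -6.
Reducing mod 11: -6 ≡ 5 (mod 11).
Since F(a, b, c) ≡ 5 ≠ 0 (mod 11), P does NOT lie on the curve.


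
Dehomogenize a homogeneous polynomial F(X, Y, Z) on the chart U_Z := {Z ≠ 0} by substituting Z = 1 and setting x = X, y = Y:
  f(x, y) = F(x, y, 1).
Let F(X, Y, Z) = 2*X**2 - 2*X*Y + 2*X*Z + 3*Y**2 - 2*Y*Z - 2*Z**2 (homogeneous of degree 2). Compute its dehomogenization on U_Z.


f(x, y) = 2*x**2 - 2*x*y + 2*x + 3*y**2 - 2*y - 2

On U_Z we set Z = 1. Each monomial c·X^i·Y^j·Z^k in F becomes c·x^i·y^j·1^k = c·x^i·y^j.
Substituting Z = 1: F(X, Y, 1) = 2*x**2 - 2*x*y + 2*x + 3*y**2 - 2*y - 2.
Note: deg(f) ≤ deg(F) = 2; strict inequality happens when F is divisible by Z (lost terms).


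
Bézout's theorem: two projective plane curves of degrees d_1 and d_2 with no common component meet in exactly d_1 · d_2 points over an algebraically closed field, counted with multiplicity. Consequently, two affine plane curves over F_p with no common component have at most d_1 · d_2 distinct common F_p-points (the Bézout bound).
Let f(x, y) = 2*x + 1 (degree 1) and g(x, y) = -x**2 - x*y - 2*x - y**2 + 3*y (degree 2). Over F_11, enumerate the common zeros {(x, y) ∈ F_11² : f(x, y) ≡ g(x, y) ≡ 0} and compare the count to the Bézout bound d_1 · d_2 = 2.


Common zeros: ∅; count = 0; Bézout bound = 2.

deg(f) = 1, deg(g) = 2, so Bézout bound = 2.
Scan x ∈ F_11. For each x, list the y ∈ F_11 with f(x, y) ≡ 0 and those with g(x, y) ≡ 0 (mod 11); the common zeros in that column are the intersection.
  x = 0: f ≡ 0 at y ∈ ∅; g ≡ 0 at y ∈ {0, 3}; common: ∅.
  x = 1: f ≡ 0 at y ∈ ∅; g ≡ 0 at y ∈ {4, 9}; common: ∅.
  x = 2: f ≡ 0 at y ∈ ∅; g ≡ 0 at y ∈ ∅; common: ∅.
  x = 3: f ≡ 0 at y ∈ ∅; g ≡ 0 at y ∈ ∅; common: ∅.
  x = 4: f ≡ 0 at y ∈ ∅; g ≡ 0 at y ∈ {4, 6}; common: ∅.
  x = 5: f ≡ 0 at y ∈ {0, 1, 2, 3, 4, 5, 6, 7, 8, 9, 10}; g ≡ 0 at y ∈ ∅; common: ∅.
  x = 6: f ≡ 0 at y ∈ ∅; g ≡ 0 at y ∈ {3, 5}; common: ∅.
  x = 7: f ≡ 0 at y ∈ ∅; g ≡ 0 at y ∈ ∅; common: ∅.
  x = 8: f ≡ 0 at y ∈ ∅; g ≡ 0 at y ∈ ∅; common: ∅.
  x = 9: f ≡ 0 at y ∈ ∅; g ≡ 0 at y ∈ {0, 5}; common: ∅.
  x = 10: f ≡ 0 at y ∈ ∅; g ≡ 0 at y ∈ {6, 9}; common: ∅.
Collecting: common zeros = ∅, so the count is 0.
Comparison with the Bézout bound: 0 ≤ 2 = deg(f)·deg(g), as expected for curves with no common component (the affine F_11-count falls short of the bound because intersections may lie at infinity, over extension fields, or carry multiplicity).


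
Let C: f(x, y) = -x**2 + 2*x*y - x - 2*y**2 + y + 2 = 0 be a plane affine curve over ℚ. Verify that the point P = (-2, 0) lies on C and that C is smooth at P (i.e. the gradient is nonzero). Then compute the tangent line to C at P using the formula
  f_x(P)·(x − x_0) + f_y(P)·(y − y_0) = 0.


Tangent line at P: 3*x - 3*y + 6 = 0.

Step 1: f(-2, 0) = 0, so P lies on C.
Step 2: partial derivatives
  f_x(x, y) = -2*x + 2*y - 1, f_y(x, y) = 2*x - 4*y + 1.
  f_x(P) = 3, f_y(P) = -3 (gradient nonzero, so P is smooth).
Step 3: tangent line at P: 3·(x − -2) + -3·(y − 0) = 0.
Expanding: 3*x - 3*y + 6 = 0.


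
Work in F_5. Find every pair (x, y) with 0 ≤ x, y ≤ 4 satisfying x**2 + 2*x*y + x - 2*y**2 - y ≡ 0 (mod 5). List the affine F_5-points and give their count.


Affine F_5-points: {(0, 0), (0, 2), (3, 1), (3, 4), (4, 0), (4, 1)}; count = 6.

For each of the 25 pairs (x, y) ∈ F_5², evaluate f(x, y) mod 5. Record the zeros.
  x = 0: [0↦0, 1↦2, 2↦0, 3↦4, 4↦4]  zeros at y ∈ {0, 2}
  x = 1: [0↦2, 1↦1, 2↦1, 3↦2, 4↦4]  zeros at y ∈ ∅
  x = 2: [0↦1, 1↦2, 2↦4, 3↦2, 4↦1]  zeros at y ∈ ∅
  x = 3: [0↦2, 1↦0, 2↦4, 3↦4, 4↦0]  zeros at y ∈ {1, 4}
  x = 4: [0↦0, 1↦0, 2↦1, 3↦3, 4↦1]  zeros at y ∈ {0, 1}
Collecting zeros: affine points = {(0, 0), (0, 2), (3, 1), (3, 4), (4, 0), (4, 1)}.
Total count |C(F_5)_aff| = 6.


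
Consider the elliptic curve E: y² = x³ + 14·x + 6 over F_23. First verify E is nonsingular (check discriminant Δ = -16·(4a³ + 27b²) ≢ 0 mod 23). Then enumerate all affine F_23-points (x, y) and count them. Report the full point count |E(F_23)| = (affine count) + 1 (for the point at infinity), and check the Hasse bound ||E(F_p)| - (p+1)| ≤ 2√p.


Affine points = {(0, 11), (0, 12), (3, 11), (3, 12), (8, 3), (8, 20), (12, 4), (12, 19), (13, 4), (13, 19), (14, 5), (14, 18), (15, 7), (15, 16), (16, 5), (16, 18), (18, 8), (18, 15), (19, 1), (19, 22), (20, 11), (20, 12), (21, 4), (21, 19)}; affine count = 24; |E(F_23)| = 25.

Discriminant check: Δ ∝ 4a³ + 27b² = 4·14³ + 27·6² = 4·2744 + 27·36 ≡ 11 (mod 23). Nonzero ⇒ E is nonsingular.
For each x ∈ F_23, compute rhs = x³ + 14·x + 6 mod 23, then count y ∈ F_23 with y² ≡ rhs.
  x = 0: rhs = 6, matching y values: 11, 12 (2 points).
  x = 1: rhs = 21, matching y values: none (0 points).
  x = 2: rhs = 19, matching y values: none (0 points).
  x = 3: rhs = 6, matching y values: 11, 12 (2 points).
  x = 4: rhs = 11, matching y values: none (0 points).
  x = 5: rhs = 17, matching y values: none (0 points).
  x = 6: rhs = 7, matching y values: none (0 points).
  x = 7: rhs = 10, matching y values: none (0 points).
  x = 8: rhs = 9, matching y values: 3, 20 (2 points).
  x = 9: rhs = 10, matching y values: none (0 points).
  x = 10: rhs = 19, matching y values: none (0 points).
  x = 11: rhs = 19, matching y values: none (0 points).
  x = 12: rhs = 16, matching y values: 4, 19 (2 points).
  x = 13: rhs = 16, matching y values: 4, 19 (2 points).
  x = 14: rhs = 2, matching y values: 5, 18 (2 points).
  x = 15: rhs = 3, matching y values: 7, 16 (2 points).
  x = 16: rhs = 2, matching y values: 5, 18 (2 points).
  x = 17: rhs = 5, matching y values: none (0 points).
  x = 18: rhs = 18, matching y values: 8, 15 (2 points).
  x = 19: rhs = 1, matching y values: 1, 22 (2 points).
  x = 20: rhs = 6, matching y values: 11, 12 (2 points).
  x = 21: rhs = 16, matching y values: 4, 19 (2 points).
  x = 22: rhs = 14, matching y values: none (0 points).
Total affine count: 24.
Full point count |E(F_23)| = 24 + 1 = 25.
Hasse bound: |25 − (23+1)| = |1| = 1 ≤ 2√23 ≈ 9.5917 ✓.


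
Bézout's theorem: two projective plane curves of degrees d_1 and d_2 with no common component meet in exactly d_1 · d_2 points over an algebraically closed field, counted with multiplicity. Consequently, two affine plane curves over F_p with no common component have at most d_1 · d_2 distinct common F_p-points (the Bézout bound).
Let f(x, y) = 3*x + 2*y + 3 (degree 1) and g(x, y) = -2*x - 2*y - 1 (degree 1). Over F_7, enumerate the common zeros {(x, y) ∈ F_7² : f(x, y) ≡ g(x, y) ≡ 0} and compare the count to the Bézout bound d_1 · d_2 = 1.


Common zeros: {(5, 5)}; count = 1; Bézout bound = 1.

deg(f) = 1, deg(g) = 1, so Bézout bound = 1.
Scan x ∈ F_7. For each x, list the y ∈ F_7 with f(x, y) ≡ 0 and those with g(x, y) ≡ 0 (mod 7); the common zeros in that column are the intersection.
  x = 0: f ≡ 0 at y ∈ {2}; g ≡ 0 at y ∈ {3}; common: ∅.
  x = 1: f ≡ 0 at y ∈ {4}; g ≡ 0 at y ∈ {2}; common: ∅.
  x = 2: f ≡ 0 at y ∈ {6}; g ≡ 0 at y ∈ {1}; common: ∅.
  x = 3: f ≡ 0 at y ∈ {1}; g ≡ 0 at y ∈ {0}; common: ∅.
  x = 4: f ≡ 0 at y ∈ {3}; g ≡ 0 at y ∈ {6}; common: ∅.
  x = 5: f ≡ 0 at y ∈ {5}; g ≡ 0 at y ∈ {5}; common: {5}.
  x = 6: f ≡ 0 at y ∈ {0}; g ≡ 0 at y ∈ {4}; common: ∅.
Collecting: common zeros = {(5, 5)}, so the count is 1.
Comparison with the Bézout bound: 1 ≤ 1 = deg(f)·deg(g), as expected for curves with no common component (the bound is attained).


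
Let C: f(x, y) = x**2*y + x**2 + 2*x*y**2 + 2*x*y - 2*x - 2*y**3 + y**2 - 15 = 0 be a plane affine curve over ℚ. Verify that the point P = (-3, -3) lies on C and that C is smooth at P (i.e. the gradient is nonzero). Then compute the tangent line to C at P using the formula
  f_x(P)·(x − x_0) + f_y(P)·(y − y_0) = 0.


Tangent line at P: 22*x - 21*y + 3 = 0.

Step 1: f(-3, -3) = 0, so P lies on C.
Step 2: partial derivatives
  f_x(x, y) = 2*x*y + 2*x + 2*y**2 + 2*y - 2, f_y(x, y) = x**2 + 4*x*y + 2*x - 6*y**2 + 2*y.
  f_x(P) = 22, f_y(P) = -21 (gradient nonzero, so P is smooth).
Step 3: tangent line at P: 22·(x − -3) + -21·(y − -3) = 0.
Expanding: 22*x - 21*y + 3 = 0.


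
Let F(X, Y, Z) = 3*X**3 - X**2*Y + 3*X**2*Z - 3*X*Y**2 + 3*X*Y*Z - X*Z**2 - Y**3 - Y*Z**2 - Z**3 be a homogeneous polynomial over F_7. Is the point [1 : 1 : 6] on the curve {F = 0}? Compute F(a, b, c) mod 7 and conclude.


F(1,1,6) ≡ 5 (mod 7); P is NOT on the curve.

Evaluate F(1, 1, 6) term-by-term (mod 7).
  3*X**3 ↦ 3·1·1·1 = 3
  -X**2*Y ↦ -1·1·1·1 = -1
  3*X**2*Z ↦ 3·1·1·6 = 18
  -3*X*Y**2 ↦ -3·1·1·1 = -3
  3*X*Y*Z ↦ 3·1·1·6 = 18
  -X*Z**2 ↦ -1·1·1·36 = -36
  -Y**3 ↦ -1·1·1·1 = -1
  -Y*Z**2 ↦ -1·1·1·36 = -36
  -Z**3 ↦ -1·1·1·216 = -216
Sum: F(1, 1, 6) = (3) + (-1) + (18) + (-3) + (18) + (-36) + (-1) + (-36) + (-216) = -254.
Reducing mod 7: -254 ≡ 5 (mod 7).
Since F(a, b, c) ≡ 5 ≠ 0 (mod 7), P does NOT lie on the curve.


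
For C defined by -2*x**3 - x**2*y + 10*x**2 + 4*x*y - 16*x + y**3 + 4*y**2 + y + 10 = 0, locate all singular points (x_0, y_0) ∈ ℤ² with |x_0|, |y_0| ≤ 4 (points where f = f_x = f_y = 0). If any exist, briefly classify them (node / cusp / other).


Singular points: {(2, -1)}; classification: node.

Compute partial derivatives:
  f_x = -6*x**2 - 2*x*y + 20*x + 4*y - 16.
  f_y = -x**2 + 4*x + 3*y**2 + 8*y + 1.
Scan x_0 ∈ {−4, ..., 4}. For each x_0, f_y(x_0, y) is a polynomial in y; find its integer roots y ∈ {−4, ..., 4}, then test f_x and f at those candidates.
  x = -4: f_y(-4, y) = 3*y**2 + 8*y - 31; no integer root y with |y| ≤ 4.
  x = -3: f_y(-3, y) = 3*y**2 + 8*y - 20; no integer root y with |y| ≤ 4.
  x = -2: f_y(-2, y) = 3*y**2 + 8*y - 11; vanishes at y ∈ {1}. (-2, 1): f_x = -72 ≠ 0.
  x = -1: f_y(-1, y) = 3*y**2 + 8*y - 4; no integer root y with |y| ≤ 4.
  x = 0: f_y(0, y) = 3*y**2 + 8*y + 1; no integer root y with |y| ≤ 4.
  x = 1: f_y(1, y) = 3*y**2 + 8*y + 4; vanishes at y ∈ {-2}. (1, -2): f_x = -6 ≠ 0.
  x = 2: f_y(2, y) = 3*y**2 + 8*y + 5; vanishes at y ∈ {-1}. (2, -1): f_x = 0, f = 0 — SINGULAR.
  x = 3: f_y(3, y) = 3*y**2 + 8*y + 4; vanishes at y ∈ {-2}. (3, -2): f_x = -6 ≠ 0.
  x = 4: f_y(4, y) = 3*y**2 + 8*y + 1; no integer root y with |y| ≤ 4.
Only singular point on the grid: (2, -1).
Classify: substitute x = 2 + u, y = -1 + v and expand: f = -2*u**3 - u**2*v - u**2 + v**3 + v**2.
No constant or linear terms (consistent with a singular point). Quadratic part: -u**2 + v**2. Cubic part: -2*u**3 - u**2*v + v**3.
The quadratic part v**2 - u**2 = (v − u)(v + u) splits into two distinct linear factors, so there are two distinct tangent lines y − -1 = ±(x − 2) — this is a node (ordinary double point).
Classification: node.


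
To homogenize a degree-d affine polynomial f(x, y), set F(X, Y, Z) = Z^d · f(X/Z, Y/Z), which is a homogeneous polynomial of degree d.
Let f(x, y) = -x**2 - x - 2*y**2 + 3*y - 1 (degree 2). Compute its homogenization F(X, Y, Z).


F(X, Y, Z) = -X**2 - X*Z - 2*Y**2 + 3*Y*Z - Z**2

deg(f) = 2.
Substitute x = X/Z, y = Y/Z into f, then multiply by Z^2.
  monomial -1·x^2·y^0 ↦ -1·X^2·Y^0·Z^0.
  monomial -1·x^1·y^0 ↦ -1·X^1·Y^0·Z^1.
  monomial -2·x^0·y^2 ↦ -2·X^0·Y^2·Z^0.
  monomial 3·x^0·y^1 ↦ 3·X^0·Y^1·Z^1.
  monomial -1·x^0·y^0 ↦ -1·X^0·Y^0·Z^2.
Collecting: F(X, Y, Z) = -X**2 - X*Z - 2*Y**2 + 3*Y*Z - Z**2.


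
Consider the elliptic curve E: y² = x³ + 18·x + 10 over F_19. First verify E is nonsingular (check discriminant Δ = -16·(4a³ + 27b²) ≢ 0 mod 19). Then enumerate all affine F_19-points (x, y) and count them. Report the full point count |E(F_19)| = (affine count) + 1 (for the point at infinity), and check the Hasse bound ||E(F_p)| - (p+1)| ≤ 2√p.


Affine points = {(2, 4), (2, 15), (5, 4), (5, 15), (6, 7), (6, 12), (7, 2), (7, 17), (8, 1), (8, 18), (11, 0), (12, 4), (12, 15), (13, 3), (13, 16), (14, 2), (14, 17), (15, 8), (15, 11), (16, 9), (16, 10), (17, 2), (17, 17)}; affine count = 23; |E(F_19)| = 24.

Discriminant check: Δ ∝ 4a³ + 27b² = 4·18³ + 27·10² = 4·5832 + 27·100 ≡ 17 (mod 19). Nonzero ⇒ E is nonsingular.
For each x ∈ F_19, compute rhs = x³ + 18·x + 10 mod 19, then count y ∈ F_19 with y² ≡ rhs.
  x = 0: rhs = 10, matching y values: none (0 points).
  x = 1: rhs = 10, matching y values: none (0 points).
  x = 2: rhs = 16, matching y values: 4, 15 (2 points).
  x = 3: rhs = 15, matching y values: none (0 points).
  x = 4: rhs = 13, matching y values: none (0 points).
  x = 5: rhs = 16, matching y values: 4, 15 (2 points).
  x = 6: rhs = 11, matching y values: 7, 12 (2 points).
  x = 7: rhs = 4, matching y values: 2, 17 (2 points).
  x = 8: rhs = 1, matching y values: 1, 18 (2 points).
  x = 9: rhs = 8, matching y values: none (0 points).
  x = 10: rhs = 12, matching y values: none (0 points).
  x = 11: rhs = 0, matching y values: 0 (1 points).
  x = 12: rhs = 16, matching y values: 4, 15 (2 points).
  x = 13: rhs = 9, matching y values: 3, 16 (2 points).
  x = 14: rhs = 4, matching y values: 2, 17 (2 points).
  x = 15: rhs = 7, matching y values: 8, 11 (2 points).
  x = 16: rhs = 5, matching y values: 9, 10 (2 points).
  x = 17: rhs = 4, matching y values: 2, 17 (2 points).
  x = 18: rhs = 10, matching y values: none (0 points).
Total affine count: 23.
Full point count |E(F_19)| = 23 + 1 = 24.
Hasse bound: |24 − (19+1)| = |4| = 4 ≤ 2√19 ≈ 8.7178 ✓.


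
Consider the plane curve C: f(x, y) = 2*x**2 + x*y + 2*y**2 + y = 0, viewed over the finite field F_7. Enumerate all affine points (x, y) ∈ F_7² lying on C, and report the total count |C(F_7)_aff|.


Affine F_7-points: {(0, 0), (0, 3), (1, 2), (1, 4), (2, 3), (2, 6), (4, 4), (5, 2)}; count = 8.

For each of the 49 pairs (x, y) ∈ F_7², evaluate f(x, y) mod 7. Record the zeros.
  x = 0: [0↦0, 1↦3, 2↦3, 3↦0, 4↦1, 5↦6, 6↦1]  zeros at y ∈ {0, 3}
  x = 1: [0↦2, 1↦6, 2↦0, 3↦5, 4↦0, 5↦6, 6↦2]  zeros at y ∈ {2, 4}
  x = 2: [0↦1, 1↦6, 2↦1, 3↦0, 4↦3, 5↦3, 6↦0]  zeros at y ∈ {3, 6}
  x = 3: [0↦4, 1↦3, 2↦6, 3↦6, 4↦3, 5↦4, 6↦2]  zeros at y ∈ ∅
  x = 4: [0↦4, 1↦4, 2↦1, 3↦2, 4↦0, 5↦2, 6↦1]  zeros at y ∈ {4}
  x = 5: [0↦1, 1↦2, 2↦0, 3↦2, 4↦1, 5↦4, 6↦4]  zeros at y ∈ {2}
  x = 6: [0↦2, 1↦4, 2↦3, 3↦6, 4↦6, 5↦3, 6↦4]  zeros at y ∈ ∅
Collecting zeros: affine points = {(0, 0), (0, 3), (1, 2), (1, 4), (2, 3), (2, 6), (4, 4), (5, 2)}.
Total count |C(F_7)_aff| = 8.


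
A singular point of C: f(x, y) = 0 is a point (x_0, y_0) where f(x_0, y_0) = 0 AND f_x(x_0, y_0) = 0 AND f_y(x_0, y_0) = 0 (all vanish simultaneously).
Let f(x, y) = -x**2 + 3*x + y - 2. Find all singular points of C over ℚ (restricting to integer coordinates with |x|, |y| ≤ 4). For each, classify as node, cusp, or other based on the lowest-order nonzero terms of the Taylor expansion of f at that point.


No singular points in the scanned grid; C is smooth there.

Compute partial derivatives:
  f_x = 3 - 2*x.
  f_y = 1.
f_y = 1 is a nonzero constant, so f_y never vanishes: no point (x, y) can satisfy f = f_x = f_y = 0. In particular no (x, y) ∈ {−4, ..., 4}² is singular; the curve is smooth.


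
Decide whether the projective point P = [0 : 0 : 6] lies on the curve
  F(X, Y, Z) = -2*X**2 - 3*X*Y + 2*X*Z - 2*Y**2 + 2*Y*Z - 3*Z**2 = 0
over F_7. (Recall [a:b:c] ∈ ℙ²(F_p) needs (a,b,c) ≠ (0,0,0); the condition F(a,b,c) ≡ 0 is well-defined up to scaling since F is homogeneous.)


F(0,0,6) ≡ 4 (mod 7); P is NOT on the curve.

Evaluate F(0, 0, 6) term-by-term (mod 7).
  -2*X**2 ↦ -2·0·1·1 = 0
  -3*X*Y ↦ -3·0·0·1 = 0
  2*X*Z ↦ 2·0·1·6 = 0
  -2*Y**2 ↦ -2·1·0·1 = 0
  2*Y*Z ↦ 2·1·0·6 = 0
  -3*Z**2 ↦ -3·1·1·36 = -108
Sum: F(0, 0, 6) = (0) + (0) + (0) + (0) + (0) + (-108) = -108.
Reducing mod 7: -108 ≡ 4 (mod 7).
Since F(a, b, c) ≡ 4 ≠ 0 (mod 7), P does NOT lie on the curve.


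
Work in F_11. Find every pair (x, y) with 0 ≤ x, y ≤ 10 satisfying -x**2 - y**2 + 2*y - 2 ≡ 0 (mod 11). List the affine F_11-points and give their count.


Affine F_11-points: {(1, 4), (1, 9), (3, 0), (3, 2), (4, 5), (4, 8), (7, 5), (7, 8), (8, 0), (8, 2), (10, 4), (10, 9)}; count = 12.

For each of the 121 pairs (x, y) ∈ F_11², evaluate f(x, y) mod 11. Record the zeros.
  x = 0: [0↦9, 1↦10, 2↦9, 3↦6, 4↦1, 5↦5, 6↦7, 7↦7, 8↦5, 9↦1, 10↦6]  zeros at y ∈ ∅
  x = 1: [0↦8, 1↦9, 2↦8, 3↦5, 4↦0, 5↦4, 6↦6, 7↦6, 8↦4, 9↦0, 10↦5]  zeros at y ∈ {4, 9}
  x = 2: [0↦5, 1↦6, 2↦5, 3↦2, 4↦8, 5↦1, 6↦3, 7↦3, 8↦1, 9↦8, 10↦2]  zeros at y ∈ ∅
  x = 3: [0↦0, 1↦1, 2↦0, 3↦8, 4↦3, 5↦7, 6↦9, 7↦9, 8↦7, 9↦3, 10↦8]  zeros at y ∈ {0, 2}
  x = 4: [0↦4, 1↦5, 2↦4, 3↦1, 4↦7, 5↦0, 6↦2, 7↦2, 8↦0, 9↦7, 10↦1]  zeros at y ∈ {5, 8}
  x = 5: [0↦6, 1↦7, 2↦6, 3↦3, 4↦9, 5↦2, 6↦4, 7↦4, 8↦2, 9↦9, 10↦3]  zeros at y ∈ ∅
  x = 6: [0↦6, 1↦7, 2↦6, 3↦3, 4↦9, 5↦2, 6↦4, 7↦4, 8↦2, 9↦9, 10↦3]  zeros at y ∈ ∅
  x = 7: [0↦4, 1↦5, 2↦4, 3↦1, 4↦7, 5↦0, 6↦2, 7↦2, 8↦0, 9↦7, 10↦1]  zeros at y ∈ {5, 8}
  x = 8: [0↦0, 1↦1, 2↦0, 3↦8, 4↦3, 5↦7, 6↦9, 7↦9, 8↦7, 9↦3, 10↦8]  zeros at y ∈ {0, 2}
  x = 9: [0↦5, 1↦6, 2↦5, 3↦2, 4↦8, 5↦1, 6↦3, 7↦3, 8↦1, 9↦8, 10↦2]  zeros at y ∈ ∅
  x = 10: [0↦8, 1↦9, 2↦8, 3↦5, 4↦0, 5↦4, 6↦6, 7↦6, 8↦4, 9↦0, 10↦5]  zeros at y ∈ {4, 9}
Collecting zeros: affine points = {(1, 4), (1, 9), (3, 0), (3, 2), (4, 5), (4, 8), (7, 5), (7, 8), (8, 0), (8, 2), (10, 4), (10, 9)}.
Total count |C(F_11)_aff| = 12.


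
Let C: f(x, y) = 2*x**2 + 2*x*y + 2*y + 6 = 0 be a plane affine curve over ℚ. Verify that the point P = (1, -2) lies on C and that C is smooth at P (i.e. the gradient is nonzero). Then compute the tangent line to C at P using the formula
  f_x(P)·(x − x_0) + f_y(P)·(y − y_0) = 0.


Tangent line at P: 4*y + 8 = 0.

Step 1: f(1, -2) = 0, so P lies on C.
Step 2: partial derivatives
  f_x(x, y) = 4*x + 2*y, f_y(x, y) = 2*x + 2.
  f_x(P) = 0, f_y(P) = 4 (gradient nonzero, so P is smooth).
Step 3: tangent line at P: 0·(x − 1) + 4·(y − -2) = 0.
Expanding: 4*y + 8 = 0.


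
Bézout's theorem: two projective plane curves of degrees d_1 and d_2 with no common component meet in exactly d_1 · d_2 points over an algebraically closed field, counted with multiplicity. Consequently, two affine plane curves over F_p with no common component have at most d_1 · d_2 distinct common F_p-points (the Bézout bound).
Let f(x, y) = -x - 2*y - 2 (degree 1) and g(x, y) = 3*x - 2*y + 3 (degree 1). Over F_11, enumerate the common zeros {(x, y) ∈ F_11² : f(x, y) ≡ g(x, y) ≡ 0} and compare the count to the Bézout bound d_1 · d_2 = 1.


Common zeros: {(7, 1)}; count = 1; Bézout bound = 1.

deg(f) = 1, deg(g) = 1, so Bézout bound = 1.
Scan x ∈ F_11. For each x, list the y ∈ F_11 with f(x, y) ≡ 0 and those with g(x, y) ≡ 0 (mod 11); the common zeros in that column are the intersection.
  x = 0: f ≡ 0 at y ∈ {10}; g ≡ 0 at y ∈ {7}; common: ∅.
  x = 1: f ≡ 0 at y ∈ {4}; g ≡ 0 at y ∈ {3}; common: ∅.
  x = 2: f ≡ 0 at y ∈ {9}; g ≡ 0 at y ∈ {10}; common: ∅.
  x = 3: f ≡ 0 at y ∈ {3}; g ≡ 0 at y ∈ {6}; common: ∅.
  x = 4: f ≡ 0 at y ∈ {8}; g ≡ 0 at y ∈ {2}; common: ∅.
  x = 5: f ≡ 0 at y ∈ {2}; g ≡ 0 at y ∈ {9}; common: ∅.
  x = 6: f ≡ 0 at y ∈ {7}; g ≡ 0 at y ∈ {5}; common: ∅.
  x = 7: f ≡ 0 at y ∈ {1}; g ≡ 0 at y ∈ {1}; common: {1}.
  x = 8: f ≡ 0 at y ∈ {6}; g ≡ 0 at y ∈ {8}; common: ∅.
  x = 9: f ≡ 0 at y ∈ {0}; g ≡ 0 at y ∈ {4}; common: ∅.
  x = 10: f ≡ 0 at y ∈ {5}; g ≡ 0 at y ∈ {0}; common: ∅.
Collecting: common zeros = {(7, 1)}, so the count is 1.
Comparison with the Bézout bound: 1 ≤ 1 = deg(f)·deg(g), as expected for curves with no common component (the bound is attained).
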